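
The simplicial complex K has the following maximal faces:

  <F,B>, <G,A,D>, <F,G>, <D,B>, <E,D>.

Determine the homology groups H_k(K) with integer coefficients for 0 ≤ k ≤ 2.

H_0 ≅ Z,  H_1 ≅ Z,  H_2 = 0.

We work with the vertex ordering A < B < D < E < F < G. The simplices of K, each written with vertices in increasing order, are:

  0-simplices (6): A, B, D, E, F, G
  1-simplices (7): AD, AG, BD, BF, DE, DG, FG
  2-simplices (1): ADG

Hence C_0 ≅ Z^6, C_1 ≅ Z^7, C_2 ≅ Z^1.

Boundary ∂_1: C_1 → C_0 maps an edge to its endpoints' difference, ∂[p,q] = q − p. For instance
  ∂AD = D − A.
The resulting 6×7 matrix has rank 5, and its Smith normal form has invariant factors (1,1,1,1,1).

∂_2: C_2 → C_1 sends each 2-simplex [p,q,r] to [q,r] − [p,r] + [p,q]. For instance
  ∂ADG = DG − AG + AD.
This gives a 7×1 integer matrix of rank 1; reducing to Smith normal form yields diagonal entries (1).

Now H_k = ker ∂_k / im ∂_{k+1}, so:

  H_0: rank C_0 − rank ∂_1 = 6 − 5 = 1, and the invariant factors of ∂_1 are all 1, so H_0 ≅ Z.
  H_1: rank ker ∂_1 − rank ∂_2 = (7 − 5) − 1 = 1, and the invariant factors of ∂_2 are all 1, so H_1 ≅ Z.
  H_2: rank ker ∂_2 − rank ∂_3 = (1 − 1) − 0 = 0, and there is no ∂_3, so H_2 ≅ 0.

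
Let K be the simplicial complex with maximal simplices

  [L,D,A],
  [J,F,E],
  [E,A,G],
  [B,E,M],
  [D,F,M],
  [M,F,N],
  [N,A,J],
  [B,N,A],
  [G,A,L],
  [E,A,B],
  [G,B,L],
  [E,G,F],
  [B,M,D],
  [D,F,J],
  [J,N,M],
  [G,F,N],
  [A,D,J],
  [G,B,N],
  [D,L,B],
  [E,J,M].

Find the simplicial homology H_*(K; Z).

H_0 = Z,  H_1 = Z ⊕ Z/2,  H_2 = 0.

Fix the vertex order A < B < D < E < F < G < J < L < M < N and write every simplex with vertices in increasing order. Then dim K = 2 and the simplices of K are:

  0-simplices (10): A, B, D, E, F, G, J, L, M, N
  1-simplices (30): AB, AD, AE, AG, AJ, AL, AN, BD, BE, BG, BL, BM, BN, DF, DJ, DL, DM, EF, EG, EJ, EM, FG, FJ, FM, FN, GL, GN, JM, JN, MN
  2-simplices (20): ABE, ABN, ADJ, ADL, AEG, AGL, AJN, BDL, BDM, BEM, BGL, BGN, DFJ, DFM, EFG, EFJ, EJM, FGN, FMN, JMN

so the chain groups are C_0 ≅ Z^10, C_1 ≅ Z^30, C_2 ≅ Z^20.

Boundary ∂_1: C_1 → C_0 is given by ∂[p,q] = [q] − [p]. For instance
  ∂FN = N − F.
As a 10×30 matrix over Z this has rank 9, with invariant factors (1,1,1,1,1,1,1,1,1).

The boundary map ∂_2: C_2 → C_1 acts by ∂[p,q,r] = [q,r] − [p,r] + [p,q]. For instance
  ∂BDL = DL − BL + BD,
  ∂AEG = EG − AG + AE.
As a 30×20 matrix over Z this has rank 20, with invariant factors (1,1,1,1,1,1,1,1,1,1,1,1,1,1,1,1,1,1,1,2).

Now H_k = ker ∂_k / im ∂_{k+1}, so:

  H_0: rank C_0 − rank ∂_1 = 10 − 9 = 1, and the invariant factors of ∂_1 are all 1, so H_0 ≅ Z.
  H_1: rank ker ∂_1 − rank ∂_2 = (30 − 9) − 20 = 1, and ∂_2 has invariant factor 2 > 1, so H_1 ≅ Z ⊕ Z/2.
  H_2: rank ker ∂_2 − rank ∂_3 = (20 − 20) − 0 = 0, and there is no ∂_3, so H_2 ≅ 0.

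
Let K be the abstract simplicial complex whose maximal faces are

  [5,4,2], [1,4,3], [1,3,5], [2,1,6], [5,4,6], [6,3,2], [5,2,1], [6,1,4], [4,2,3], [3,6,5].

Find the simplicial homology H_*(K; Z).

H_0 = Z,  H_1 = Z/2,  H_2 = 0.

Fix the vertex order 1 < 2 < 3 < 4 < 5 < 6 and write every simplex with vertices in increasing order. Then dim K = 2 and the simplices of K are:

  0-simplices (6): [1], [2], [3], [4], [5], [6]
  1-simplices (15): [1,2], [1,3], [1,4], [1,5], [1,6], [2,3], [2,4], [2,5], [2,6], [3,4], [3,5], [3,6], [4,5], [4,6], [5,6]
  2-simplices (10): [1,2,5], [1,2,6], [1,3,4], [1,3,5], [1,4,6], [2,3,4], [2,3,6], [2,4,5], [3,5,6], [4,5,6]

so the chain groups are C_0 ≅ Z^6, C_1 ≅ Z^15, C_2 ≅ Z^10.

Boundary ∂_1: C_1 → C_0 maps an edge to its endpoints' difference, ∂[p,q] = q − p. For instance
  ∂[3,5] = [5] − [3].
This gives a 6×15 integer matrix of rank 5; reducing to Smith normal form yields diagonal entries (1,1,1,1,1).

Boundary ∂_2: C_2 → C_1 maps a triangle to the signed sum of its edges. For instance
  ∂[2,3,6] = [3,6] − [2,6] + [2,3],
  ∂[4,5,6] = [5,6] − [4,6] + [4,5].
This gives a 15×10 integer matrix of rank 10; reducing to Smith normal form yields diagonal entries (1,1,1,1,1,1,1,1,1,2).

From H_k ≅ ker(∂_k) / im(∂_{k+1}) we obtain:

  H_0: rank C_0 − rank ∂_1 = 6 − 5 = 1, and the invariant factors of ∂_1 are all 1, so H_0 = Z.
  H_1: rank ker ∂_1 − rank ∂_2 = (15 − 5) − 10 = 0, and ∂_2 has invariant factor 2 > 1, so H_1 = Z/2.
  H_2: rank ker ∂_2 − rank ∂_3 = (10 − 10) − 0 = 0, and there is no ∂_3, so H_2 = 0.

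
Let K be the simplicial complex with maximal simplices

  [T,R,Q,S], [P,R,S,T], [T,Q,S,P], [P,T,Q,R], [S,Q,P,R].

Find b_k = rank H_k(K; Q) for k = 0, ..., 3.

b_0 = 1, b_1 = 0, b_2 = 0, b_3 = 1.

K has 5 vertices, 10 edges, 10 triangles, 5 3-simplices.
rank ∂_0 = 0, rank ∂_1 = 4 ⇒ b_0 = 5 − 0 − 4 = 1; all invariant factors of ∂_1 are 1 so no torsion. So H_0 = Z.
rank ∂_1 = 4, rank ∂_2 = 6 ⇒ b_1 = 10 − 4 − 6 = 0; all invariant factors of ∂_2 are 1 so no torsion. So H_1 = 0.
rank ∂_2 = 6, rank ∂_3 = 4 ⇒ b_2 = 10 − 6 − 4 = 0; all invariant factors of ∂_3 are 1 so no torsion. So H_2 = 0.
rank ∂_3 = 4, rank ∂_4 = 0 ⇒ b_3 = 5 − 4 − 0 = 1. So H_3 = Z.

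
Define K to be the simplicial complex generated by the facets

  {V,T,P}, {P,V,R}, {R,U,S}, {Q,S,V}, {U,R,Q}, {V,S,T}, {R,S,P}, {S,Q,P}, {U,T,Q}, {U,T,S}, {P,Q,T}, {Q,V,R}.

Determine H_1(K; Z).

H_1 ≅ Z/2.

K has 7 vertices, 18 edges, 12 triangles.
rank ∂_1 = 6, rank ∂_2 = 12 ⇒ b_1 = 18 − 6 − 12 = 0; ∂_2 has invariant factor(s) [2] giving torsion. So H_1 ≅ Z/2.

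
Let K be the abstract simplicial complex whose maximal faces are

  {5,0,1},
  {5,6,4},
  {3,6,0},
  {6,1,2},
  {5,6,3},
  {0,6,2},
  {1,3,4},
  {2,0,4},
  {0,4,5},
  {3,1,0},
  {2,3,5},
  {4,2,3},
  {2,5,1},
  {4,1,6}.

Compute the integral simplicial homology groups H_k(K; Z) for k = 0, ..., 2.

H_0 = Z,  H_1 = Z^2,  H_2 = Z.

We work with the vertex ordering 0 < 1 < 2 < 3 < 4 < 5 < 6. The simplices of K, each written with vertices in increasing order, are:

  0-simplices (7): [0], [1], [2], [3], [4], [5], [6]
  1-simplices (21): [0,1], [0,2], [0,3], [0,4], [0,5], [0,6], [1,2], [1,3], [1,4], [1,5], [1,6], [2,3], [2,4], [2,5], [2,6], [3,4], [3,5], [3,6], [4,5], [4,6], [5,6]
  2-simplices (14): [0,1,3], [0,1,5], [0,2,4], [0,2,6], [0,3,6], [0,4,5], [1,2,5], [1,2,6], [1,3,4], [1,4,6], [2,3,4], [2,3,5], [3,5,6], [4,5,6]

Hence C_0 ≅ Z^7, C_1 ≅ Z^21, C_2 ≅ Z^14.

Boundary ∂_1: C_1 → C_0 is given by ∂[p,q] = [q] − [p]. For instance
  ∂[2,6] = [6] − [2].
The 7×21 boundary matrix has rank 6 and Smith normal form diag(1,1,1,1,1,1).

The boundary map ∂_2: C_2 → C_1 sends each 2-simplex [p,q,r] to [q,r] − [p,r] + [p,q]. For instance
  ∂[1,3,4] = [3,4] − [1,4] + [1,3],
  ∂[4,5,6] = [5,6] − [4,6] + [4,5].
As a 21×14 matrix over Z this has rank 13, with invariant factors (1,1,1,1,1,1,1,1,1,1,1,1,1).

Computing H_k = (kernel of ∂_k) / (image of ∂_{k+1}):

  H_0: rank C_0 − rank ∂_1 = 7 − 6 = 1, and the invariant factors of ∂_1 are all 1, so H_0 ≅ Z.
  H_1: rank ker ∂_1 − rank ∂_2 = (21 − 6) − 13 = 2, and the invariant factors of ∂_2 are all 1, so H_1 ≅ Z^2.
  H_2: rank ker ∂_2 − rank ∂_3 = (14 − 13) − 0 = 1, and there is no ∂_3, so H_2 ≅ Z.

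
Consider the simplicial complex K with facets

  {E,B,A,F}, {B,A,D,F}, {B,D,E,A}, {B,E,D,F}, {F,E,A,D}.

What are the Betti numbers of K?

b_0 = 1, b_1 = 0, b_2 = 0, b_3 = 1.

Order the vertices as A < B < D < E < F. Listing each simplex with vertices in this order, K has dimension 3 with simplices:

  0-simplices (5): A, B, D, E, F
  1-simplices (10): AB, AD, AE, AF, BD, BE, BF, DE, DF, EF
  2-simplices (10): ABD, ABE, ABF, ADE, ADF, AEF, BDE, BDF, BEF, DEF
  3-simplices (5): ABDE, ABDF, ABEF, ADEF, BDEF

Hence C_0 ≅ Z^5, C_1 ≅ Z^10, C_2 ≅ Z^10, C_3 ≅ Z^5.

The boundary map ∂_1: C_1 → C_0 is given by ∂[p,q] = [q] − [p].
This gives a 5×10 integer matrix of rank 4; reducing to Smith normal form yields diagonal entries (1,1,1,1).

Boundary ∂_2: C_2 → C_1 acts by ∂[p,q,r] = [q,r] − [p,r] + [p,q]. For instance
  ∂BEF = EF − BF + BE,
  ∂ABE = BE − AE + AB.
The 10×10 boundary matrix has rank 6 and Smith normal form diag(1,1,1,1,1,1).

The boundary map ∂_3: C_3 → C_2 sends each 3-simplex σ to the alternating sum Σ_i (−1)^i (σ with its i-th vertex removed). For instance
  ∂BDEF = DEF − BEF + BDF − BDE,
  ∂ABDF = BDF − ADF + ABF − ABD.
The 10×5 boundary matrix has rank 4 and Smith normal form diag(1,1,1,1).

Now H_k = ker ∂_k / im ∂_{k+1}, so:

  H_0: rank C_0 − rank ∂_1 = 5 − 4 = 1, and the invariant factors of ∂_1 are all 1, so H_0 = Z.
  H_1: rank ker ∂_1 − rank ∂_2 = (10 − 4) − 6 = 0, and the invariant factors of ∂_2 are all 1, so H_1 = 0.
  H_2: rank ker ∂_2 − rank ∂_3 = (10 − 6) − 4 = 0, and the invariant factors of ∂_3 are all 1, so H_2 = 0.
  H_3: rank ker ∂_3 − rank ∂_4 = (5 − 4) − 0 = 1, and there is no ∂_4, so H_3 = Z.

Hence the Betti numbers are b_0 = 1, b_1 = 0, b_2 = 0, b_3 = 1.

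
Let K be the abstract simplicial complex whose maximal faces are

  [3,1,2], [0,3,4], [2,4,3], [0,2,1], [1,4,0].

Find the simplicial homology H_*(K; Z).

We work with the vertex ordering 0 < 1 < 2 < 3 < 4. The simplices of K, each written with vertices in increasing order, are:

  0-simplices (5): [0], [1], [2], [3], [4]
  1-simplices (10): [0,1], [0,2], [0,3], [0,4], [1,2], [1,3], [1,4], [2,3], [2,4], [3,4]
  2-simplices (5): [0,1,2], [0,1,4], [0,3,4], [1,2,3], [2,3,4]

giving chain groups C_0 ≅ Z^5, C_1 ≅ Z^10, C_2 ≅ Z^5.

The boundary map ∂_1: C_1 → C_0 is given by ∂[p,q] = [q] − [p].
This gives a 5×10 integer matrix of rank 4; reducing to Smith normal form yields diagonal entries (1,1,1,1).

Boundary ∂_2: C_2 → C_1 sends each 2-simplex [p,q,r] to [q,r] − [p,r] + [p,q]. For instance
  ∂[0,1,2] = [1,2] − [0,2] + [0,1],
  ∂[2,3,4] = [3,4] − [2,4] + [2,3].
The 10×5 boundary matrix has rank 5 and Smith normal form diag(1,1,1,1,1).

From H_k ≅ ker(∂_k) / im(∂_{k+1}) we obtain:

  H_0: rank C_0 − rank ∂_1 = 5 − 4 = 1, and the invariant factors of ∂_1 are all 1, so H_0 ≅ Z.
  H_1: rank ker ∂_1 − rank ∂_2 = (10 − 4) − 5 = 1, and the invariant factors of ∂_2 are all 1, so H_1 ≅ Z.
  H_2: rank ker ∂_2 − rank ∂_3 = (5 − 5) − 0 = 0, and there is no ∂_3, so H_2 ≅ 0.

As a check, the Euler characteristic is 5 − 10 + 5 = 0, which agrees with 1 − 1 + 0 = 0.
(K is a triangulation of the Möbius band.)

H_0 ≅ Z,  H_1 ≅ Z,  H_2 = 0.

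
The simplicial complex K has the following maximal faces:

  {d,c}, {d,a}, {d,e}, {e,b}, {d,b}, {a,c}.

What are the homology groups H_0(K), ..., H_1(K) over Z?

Take the total order a < b < c < d < e on the vertex set. Then K (dimension 1) consists of the simplices:

  0-simplices (5): a, b, c, d, e
  1-simplices (6): ac, ad, bd, be, cd, de

so the chain groups are C_0 ≅ Z^5, C_1 ≅ Z^6.

∂_1: C_1 → C_0 sends each edge [p,q] (with p < q) to q − p. For instance
  ∂bd = d − b.
This gives a 5×6 integer matrix of rank 4; reducing to Smith normal form yields diagonal entries (1,1,1,1).

Reading off H_k = ker ∂_k / im ∂_{k+1}:

  H_0: rank C_0 − rank ∂_1 = 5 − 4 = 1, and the invariant factors of ∂_1 are all 1, so H_0 = Z.
  H_1: rank ker ∂_1 − rank ∂_2 = (6 − 4) − 0 = 2, and there is no ∂_2, so H_1 = Z^2.

(K is a triangulation of a wedge of 2 circles.)

H_0 = Z,  H_1 = Z^2.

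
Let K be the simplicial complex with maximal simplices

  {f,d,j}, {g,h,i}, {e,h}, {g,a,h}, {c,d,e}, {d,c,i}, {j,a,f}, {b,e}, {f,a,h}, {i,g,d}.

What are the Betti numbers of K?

b_0 = 1, b_1 = 2, b_2 = 0.

K has 10 vertices, 19 edges, 8 triangles.
rank ∂_0 = 0, rank ∂_1 = 9 ⇒ b_0 = 10 − 0 − 9 = 1; all invariant factors of ∂_1 are 1 so no torsion. So H_0 = Z.
rank ∂_1 = 9, rank ∂_2 = 8 ⇒ b_1 = 19 − 9 − 8 = 2; all invariant factors of ∂_2 are 1 so no torsion. So H_1 = Z^2.
rank ∂_2 = 8, rank ∂_3 = 0 ⇒ b_2 = 8 − 8 − 0 = 0. So H_2 = 0.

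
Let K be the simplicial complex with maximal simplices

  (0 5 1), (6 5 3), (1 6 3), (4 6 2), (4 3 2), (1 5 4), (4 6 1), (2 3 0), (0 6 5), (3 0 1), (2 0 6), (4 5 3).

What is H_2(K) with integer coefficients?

Fix the vertex order 0 < 1 < 2 < 3 < 4 < 5 < 6 and write every simplex with vertices in increasing order. Then dim K = 2 and the simplices of K are:

  0-simplices (7): [0], [1], [2], [3], [4], [5], [6]
  1-simplices (18): [0,1], [0,2], [0,3], [0,5], [0,6], [1,3], [1,4], [1,5], [1,6], [2,3], [2,4], [2,6], [3,4], [3,5], [3,6], [4,5], [4,6], [5,6]
  2-simplices (12): [0,1,3], [0,1,5], [0,2,3], [0,2,6], [0,5,6], [1,3,6], [1,4,5], [1,4,6], [2,3,4], [2,4,6], [3,4,5], [3,5,6]

giving chain groups C_0 ≅ Z^7, C_1 ≅ Z^18, C_2 ≅ Z^12.

The boundary map ∂_1: C_1 → C_0 is given by ∂[p,q] = [q] − [p]. For instance
  ∂[5,6] = [6] − [5].
The resulting 7×18 matrix has rank 6, and its Smith normal form has invariant factors (1,1,1,1,1,1).

Boundary ∂_2: C_2 → C_1 acts by ∂[p,q,r] = [q,r] − [p,r] + [p,q]. For instance
  ∂[2,4,6] = [4,6] − [2,6] + [2,4],
  ∂[0,2,3] = [2,3] − [0,3] + [0,2].
As a 18×12 matrix over Z this has rank 12, with invariant factors (1,1,1,1,1,1,1,1,1,1,1,2).

Now H_k = ker ∂_k / im ∂_{k+1}, so:

  H_2: rank ker ∂_2 − rank ∂_3 = (12 − 12) − 0 = 0, and there is no ∂_3, so H_2 ≅ 0.

H_2 ≅ 0.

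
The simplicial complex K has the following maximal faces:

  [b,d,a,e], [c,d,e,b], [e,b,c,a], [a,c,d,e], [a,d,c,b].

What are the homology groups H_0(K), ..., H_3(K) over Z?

Take the total order a < b < c < d < e on the vertex set. Then K (dimension 3) consists of the simplices:

  0-simplices (5): a, b, c, d, e
  1-simplices (10): ab, ac, ad, ae, bc, bd, be, cd, ce, de
  2-simplices (10): abc, abd, abe, acd, ace, ade, bcd, bce, bde, cde
  3-simplices (5): abcd, abce, abde, acde, bcde

giving chain groups C_0 ≅ Z^5, C_1 ≅ Z^10, C_2 ≅ Z^10, C_3 ≅ Z^5.

∂_1: C_1 → C_0 is given by ∂[p,q] = [q] − [p].
The resulting 5×10 matrix has rank 4, and its Smith normal form has invariant factors (1,1,1,1).

Boundary ∂_2: C_2 → C_1 sends each 2-simplex [p,q,r] to [q,r] − [p,r] + [p,q]. For instance
  ∂bcd = cd − bd + bc,
  ∂abc = bc − ac + ab.
As a 10×10 matrix over Z this has rank 6, with invariant factors (1,1,1,1,1,1).

∂_3: C_3 → C_2 sends each 3-simplex σ to the alternating sum Σ_i (−1)^i (σ with its i-th vertex removed). For instance
  ∂abcd = bcd − acd + abd − abc,
  ∂acde = cde − ade + ace − acd.
As a 10×5 matrix over Z this has rank 4, with invariant factors (1,1,1,1).

From H_k ≅ ker(∂_k) / im(∂_{k+1}) we obtain:

  H_0: rank C_0 − rank ∂_1 = 5 − 4 = 1, and the invariant factors of ∂_1 are all 1, so H_0 ≅ Z.
  H_1: rank ker ∂_1 − rank ∂_2 = (10 − 4) − 6 = 0, and the invariant factors of ∂_2 are all 1, so H_1 ≅ 0.
  H_2: rank ker ∂_2 − rank ∂_3 = (10 − 6) − 4 = 0, and the invariant factors of ∂_3 are all 1, so H_2 ≅ 0.
  H_3: rank ker ∂_3 − rank ∂_4 = (5 − 4) − 0 = 1, and there is no ∂_4, so H_3 ≅ Z.

H_0 ≅ Z,  H_1 = 0,  H_2 = 0,  H_3 ≅ Z.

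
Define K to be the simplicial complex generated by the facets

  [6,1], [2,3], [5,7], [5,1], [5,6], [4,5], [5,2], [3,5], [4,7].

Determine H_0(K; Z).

Fix the vertex order 1 < 2 < 3 < 4 < 5 < 6 < 7 and write every simplex with vertices in increasing order. Then dim K = 1 and the simplices of K are:

  0-simplices (7): [1], [2], [3], [4], [5], [6], [7]
  1-simplices (9): [1,5], [1,6], [2,3], [2,5], [3,5], [4,5], [4,7], [5,6], [5,7]

so the chain groups are C_0 ≅ Z^7, C_1 ≅ Z^9.

Boundary ∂_1: C_1 → C_0 sends each edge [p,q] (with p < q) to q − p.
The resulting 7×9 matrix has rank 6, and its Smith normal form has invariant factors (1,1,1,1,1,1).

From H_k ≅ ker(∂_k) / im(∂_{k+1}) we obtain:

  H_0: rank C_0 − rank ∂_1 = 7 − 6 = 1, and the invariant factors of ∂_1 are all 1, so H_0 ≅ Z.

H_0 = Z.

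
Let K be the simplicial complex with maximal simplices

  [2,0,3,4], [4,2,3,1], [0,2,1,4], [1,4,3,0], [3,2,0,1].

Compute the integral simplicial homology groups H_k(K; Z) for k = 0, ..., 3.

H_0 = Z,  H_1 = 0,  H_2 = 0,  H_3 = Z.

Order the vertices as 0 < 1 < 2 < 3 < 4. Listing each simplex with vertices in this order, K has dimension 3 with simplices:

  0-simplices (5): [0], [1], [2], [3], [4]
  1-simplices (10): [0,1], [0,2], [0,3], [0,4], [1,2], [1,3], [1,4], [2,3], [2,4], [3,4]
  2-simplices (10): [0,1,2], [0,1,3], [0,1,4], [0,2,3], [0,2,4], [0,3,4], [1,2,3], [1,2,4], [1,3,4], [2,3,4]
  3-simplices (5): [0,1,2,3], [0,1,2,4], [0,1,3,4], [0,2,3,4], [1,2,3,4]

giving chain groups C_0 ≅ Z^5, C_1 ≅ Z^10, C_2 ≅ Z^10, C_3 ≅ Z^5.

The boundary map ∂_1: C_1 → C_0 sends each edge [p,q] (with p < q) to q − p. For instance
  ∂[2,3] = [3] − [2].
As a 5×10 matrix over Z this has rank 4, with invariant factors (1,1,1,1).

∂_2: C_2 → C_1 acts by ∂[p,q,r] = [q,r] − [p,r] + [p,q]. For instance
  ∂[0,2,4] = [2,4] − [0,4] + [0,2],
  ∂[2,3,4] = [3,4] − [2,4] + [2,3].
As a 10×10 matrix over Z this has rank 6, with invariant factors (1,1,1,1,1,1).

∂_3: C_3 → C_2 sends each 3-simplex σ to the alternating sum Σ_i (−1)^i (σ with its i-th vertex removed). For instance
  ∂[0,1,3,4] = [1,3,4] − [0,3,4] + [0,1,4] − [0,1,3],
  ∂[1,2,3,4] = [2,3,4] − [1,3,4] + [1,2,4] − [1,2,3].
This gives a 10×5 integer matrix of rank 4; reducing to Smith normal form yields diagonal entries (1,1,1,1).

Now H_k = ker ∂_k / im ∂_{k+1}, so:

  H_0: rank C_0 − rank ∂_1 = 5 − 4 = 1, and the invariant factors of ∂_1 are all 1, so H_0 = Z.
  H_1: rank ker ∂_1 − rank ∂_2 = (10 − 4) − 6 = 0, and the invariant factors of ∂_2 are all 1, so H_1 = 0.
  H_2: rank ker ∂_2 − rank ∂_3 = (10 − 6) − 4 = 0, and the invariant factors of ∂_3 are all 1, so H_2 = 0.
  H_3: rank ker ∂_3 − rank ∂_4 = (5 − 4) − 0 = 1, and there is no ∂_4, so H_3 = Z.

As a check, the Euler characteristic is 5 − 10 + 10 − 5 = 0, which agrees with 1 − 0 + 0 − 1 = 0.
(K is a triangulation of the 3-sphere S^3.)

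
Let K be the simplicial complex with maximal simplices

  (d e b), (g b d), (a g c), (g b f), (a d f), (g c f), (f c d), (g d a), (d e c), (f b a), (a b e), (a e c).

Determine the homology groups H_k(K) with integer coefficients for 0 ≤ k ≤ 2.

Order the vertices as a < b < c < d < e < f < g. Listing each simplex with vertices in this order, K has dimension 2 with simplices:

  0-simplices (7): a, b, c, d, e, f, g
  1-simplices (18): ab, ac, ad, ae, af, ag, bd, be, bf, bg, cd, ce, cf, cg, de, df, dg, fg
  2-simplices (12): abe, abf, ace, acg, adf, adg, bde, bdg, bfg, cde, cdf, cfg

Hence C_0 ≅ Z^7, C_1 ≅ Z^18, C_2 ≅ Z^12.

Boundary ∂_1: C_1 → C_0 maps an edge to its endpoints' difference, ∂[p,q] = q − p. For instance
  ∂ab = b − a.
The 7×18 boundary matrix has rank 6 and Smith normal form diag(1,1,1,1,1,1).

∂_2: C_2 → C_1 acts by ∂[p,q,r] = [q,r] − [p,r] + [p,q]. For instance
  ∂bdg = dg − bg + bd,
  ∂abe = be − ae + ab.
This gives a 18×12 integer matrix of rank 12; reducing to Smith normal form yields diagonal entries (1,1,1,1,1,1,1,1,1,1,1,2).

From H_k ≅ ker(∂_k) / im(∂_{k+1}) we obtain:

  H_0: rank C_0 − rank ∂_1 = 7 − 6 = 1, and the invariant factors of ∂_1 are all 1, so H_0 = Z.
  H_1: rank ker ∂_1 − rank ∂_2 = (18 − 6) − 12 = 0, and ∂_2 has invariant factor 2 > 1, so H_1 = Z/2.
  H_2: rank ker ∂_2 − rank ∂_3 = (12 − 12) − 0 = 0, and there is no ∂_3, so H_2 = 0.

H_0 = Z,  H_1 = Z/2,  H_2 = 0.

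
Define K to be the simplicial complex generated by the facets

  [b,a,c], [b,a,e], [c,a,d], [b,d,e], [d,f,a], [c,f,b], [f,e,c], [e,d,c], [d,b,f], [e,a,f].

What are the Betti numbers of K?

b_0 = 1, b_1 = 0, b_2 = 0.

Take the total order a < b < c < d < e < f on the vertex set. Then K (dimension 2) consists of the simplices:

  0-simplices (6): a, b, c, d, e, f
  1-simplices (15): ab, ac, ad, ae, af, bc, bd, be, bf, cd, ce, cf, de, df, ef
  2-simplices (10): abc, abe, acd, adf, aef, bcf, bde, bdf, cde, cef

giving chain groups C_0 ≅ Z^6, C_1 ≅ Z^15, C_2 ≅ Z^10.

∂_1: C_1 → C_0 maps an edge to its endpoints' difference, ∂[p,q] = q − p. For instance
  ∂cd = d − c.
The 6×15 boundary matrix has rank 5 and Smith normal form diag(1,1,1,1,1).

The boundary map ∂_2: C_2 → C_1 maps a triangle to the signed sum of its edges. For instance
  ∂cef = ef − cf + ce,
  ∂cde = de − ce + cd.
The resulting 15×10 matrix has rank 10, and its Smith normal form has invariant factors (1,1,1,1,1,1,1,1,1,2).

From H_k ≅ ker(∂_k) / im(∂_{k+1}) we obtain:

  H_0: rank C_0 − rank ∂_1 = 6 − 5 = 1, and the invariant factors of ∂_1 are all 1, so H_0 = Z.
  H_1: rank ker ∂_1 − rank ∂_2 = (15 − 5) − 10 = 0, and ∂_2 has invariant factor 2 > 1, so H_1 = Z/2Z.
  H_2: rank ker ∂_2 − rank ∂_3 = (10 − 10) − 0 = 0, and there is no ∂_3, so H_2 = 0.

As a check, the Euler characteristic is 6 − 15 + 10 = 1, which agrees with 1 − 0 + 0 = 1.

Hence the Betti numbers are b_0 = 1, b_1 = 0, b_2 = 0.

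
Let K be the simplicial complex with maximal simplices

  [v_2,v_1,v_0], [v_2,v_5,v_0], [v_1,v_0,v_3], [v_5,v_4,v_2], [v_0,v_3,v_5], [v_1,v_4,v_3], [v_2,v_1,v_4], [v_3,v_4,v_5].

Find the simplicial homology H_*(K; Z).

H_0 ≅ Z,  H_1 = 0,  H_2 ≅ Z.

Take the total order v_0 < v_1 < v_2 < v_3 < v_4 < v_5 on the vertex set. Then K (dimension 2) consists of the simplices:

  0-simplices (6): [v_0], [v_1], [v_2], [v_3], [v_4], [v_5]
  1-simplices (12): [v_0,v_1], [v_0,v_2], [v_0,v_3], [v_0,v_5], [v_1,v_2], [v_1,v_3], [v_1,v_4], [v_2,v_4], [v_2,v_5], [v_3,v_4], [v_3,v_5], [v_4,v_5]
  2-simplices (8): [v_0,v_1,v_2], [v_0,v_1,v_3], [v_0,v_2,v_5], [v_0,v_3,v_5], [v_1,v_2,v_4], [v_1,v_3,v_4], [v_2,v_4,v_5], [v_3,v_4,v_5]

Hence C_0 ≅ Z^6, C_1 ≅ Z^12, C_2 ≅ Z^8.

The boundary map ∂_1: C_1 → C_0 sends each edge [p,q] (with p < q) to q − p.
The resulting 6×12 matrix has rank 5, and its Smith normal form has invariant factors (1,1,1,1,1).

The boundary map ∂_2: C_2 → C_1 acts by ∂[p,q,r] = [q,r] − [p,r] + [p,q]. For instance
  ∂[v_0,v_1,v_2] = [v_1,v_2] − [v_0,v_2] + [v_0,v_1],
  ∂[v_0,v_1,v_3] = [v_1,v_3] − [v_0,v_3] + [v_0,v_1].
This gives a 12×8 integer matrix of rank 7; reducing to Smith normal form yields diagonal entries (1,1,1,1,1,1,1).

Computing H_k = (kernel of ∂_k) / (image of ∂_{k+1}):

  H_0: rank C_0 − rank ∂_1 = 6 − 5 = 1, and the invariant factors of ∂_1 are all 1, so H_0 = Z.
  H_1: rank ker ∂_1 − rank ∂_2 = (12 − 5) − 7 = 0, and the invariant factors of ∂_2 are all 1, so H_1 = 0.
  H_2: rank ker ∂_2 − rank ∂_3 = (8 − 7) − 0 = 1, and there is no ∂_3, so H_2 = Z.

As a check, the Euler characteristic is 6 − 12 + 8 = 2, which agrees with 1 − 0 + 1 = 2.
(K is a triangulation of the 2-sphere S^2.)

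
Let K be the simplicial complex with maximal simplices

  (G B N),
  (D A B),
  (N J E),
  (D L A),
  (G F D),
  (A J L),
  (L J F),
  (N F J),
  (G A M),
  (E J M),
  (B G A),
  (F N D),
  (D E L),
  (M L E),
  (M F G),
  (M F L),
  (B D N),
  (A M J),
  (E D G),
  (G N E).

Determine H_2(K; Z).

H_2 = 0.

Take the total order A < B < D < E < F < G < J < L < M < N on the vertex set. Then K (dimension 2) consists of the simplices:

  0-simplices (10): A, B, D, E, F, G, J, L, M, N
  1-simplices (30): AB, AD, AG, AJ, AL, AM, BD, BG, BN, DE, DF, DG, DL, DN, EG, EJ, EL, EM, EN, FG, FJ, FL, FM, FN, GM, GN, JL, JM, JN, LM
  2-simplices (20): ABD, ABG, ADL, AGM, AJL, AJM, BDN, BGN, DEG, DEL, DFG, DFN, EGN, EJM, EJN, ELM, FGM, FJL, FJN, FLM

so the chain groups are C_0 ≅ Z^10, C_1 ≅ Z^30, C_2 ≅ Z^20.

The boundary map ∂_1: C_1 → C_0 is given by ∂[p,q] = [q] − [p]. For instance
  ∂JM = M − J.
The 10×30 boundary matrix has rank 9 and Smith normal form diag(1,1,1,1,1,1,1,1,1).

Boundary ∂_2: C_2 → C_1 maps a triangle to the signed sum of its edges. For instance
  ∂EJM = JM − EM + EJ,
  ∂DEG = EG − DG + DE.
This gives a 30×20 integer matrix of rank 20; reducing to Smith normal form yields diagonal entries (1,1,1,1,1,1,1,1,1,1,1,1,1,1,1,1,1,1,1,2).

From H_k ≅ ker(∂_k) / im(∂_{k+1}) we obtain:

  H_2: rank ker ∂_2 − rank ∂_3 = (20 − 20) − 0 = 0, and there is no ∂_3, so H_2 ≅ 0.

(K is a triangulation of the Klein bottle.)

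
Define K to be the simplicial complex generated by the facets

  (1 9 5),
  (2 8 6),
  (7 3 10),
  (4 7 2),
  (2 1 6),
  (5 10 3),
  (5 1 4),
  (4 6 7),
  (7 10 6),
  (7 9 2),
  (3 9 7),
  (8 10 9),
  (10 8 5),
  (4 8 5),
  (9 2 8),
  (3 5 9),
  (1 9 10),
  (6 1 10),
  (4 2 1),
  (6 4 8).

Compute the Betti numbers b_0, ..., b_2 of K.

K has 10 vertices, 30 edges, 20 triangles.
rank ∂_0 = 0, rank ∂_1 = 9 ⇒ b_0 = 10 − 0 − 9 = 1; all invariant factors of ∂_1 are 1 so no torsion. So H_0 = Z.
rank ∂_1 = 9, rank ∂_2 = 20 ⇒ b_1 = 30 − 9 − 20 = 1; ∂_2 has invariant factor(s) [2] giving torsion. So H_1 = Z ⊕ Z/2Z.
rank ∂_2 = 20, rank ∂_3 = 0 ⇒ b_2 = 20 − 20 − 0 = 0. So H_2 = 0.

b_0 = 1, b_1 = 1, b_2 = 0.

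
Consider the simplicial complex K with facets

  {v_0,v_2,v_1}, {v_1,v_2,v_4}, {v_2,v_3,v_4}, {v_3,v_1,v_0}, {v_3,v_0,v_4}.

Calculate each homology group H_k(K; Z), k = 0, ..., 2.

Fix the vertex order v_0 < v_1 < v_2 < v_3 < v_4 and write every simplex with vertices in increasing order. Then dim K = 2 and the simplices of K are:

  0-simplices (5): [v_0], [v_1], [v_2], [v_3], [v_4]
  1-simplices (10): [v_0,v_1], [v_0,v_2], [v_0,v_3], [v_0,v_4], [v_1,v_2], [v_1,v_3], [v_1,v_4], [v_2,v_3], [v_2,v_4], [v_3,v_4]
  2-simplices (5): [v_0,v_1,v_2], [v_0,v_1,v_3], [v_0,v_3,v_4], [v_1,v_2,v_4], [v_2,v_3,v_4]

so the chain groups are C_0 ≅ Z^5, C_1 ≅ Z^10, C_2 ≅ Z^5.

Boundary ∂_1: C_1 → C_0 is given by ∂[p,q] = [q] − [p].
As a 5×10 matrix over Z this has rank 4, with invariant factors (1,1,1,1).

The boundary map ∂_2: C_2 → C_1 maps a triangle to the signed sum of its edges. For instance
  ∂[v_1,v_2,v_4] = [v_2,v_4] − [v_1,v_4] + [v_1,v_2],
  ∂[v_0,v_3,v_4] = [v_3,v_4] − [v_0,v_4] + [v_0,v_3].
The resulting 10×5 matrix has rank 5, and its Smith normal form has invariant factors (1,1,1,1,1).

Now H_k = ker ∂_k / im ∂_{k+1}, so:

  H_0: rank C_0 − rank ∂_1 = 5 − 4 = 1, and the invariant factors of ∂_1 are all 1, so H_0 = Z.
  H_1: rank ker ∂_1 − rank ∂_2 = (10 − 4) − 5 = 1, and the invariant factors of ∂_2 are all 1, so H_1 = Z.
  H_2: rank ker ∂_2 − rank ∂_3 = (5 − 5) − 0 = 0, and there is no ∂_3, so H_2 = 0.

H_0 ≅ Z,  H_1 ≅ Z,  H_2 = 0.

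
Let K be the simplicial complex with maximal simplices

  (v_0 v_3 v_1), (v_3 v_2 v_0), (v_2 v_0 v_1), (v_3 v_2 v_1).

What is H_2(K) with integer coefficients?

Order the vertices as v_0 < v_1 < v_2 < v_3. Listing each simplex with vertices in this order, K has dimension 2 with simplices:

  0-simplices (4): [v_0], [v_1], [v_2], [v_3]
  1-simplices (6): [v_0,v_1], [v_0,v_2], [v_0,v_3], [v_1,v_2], [v_1,v_3], [v_2,v_3]
  2-simplices (4): [v_0,v_1,v_2], [v_0,v_1,v_3], [v_0,v_2,v_3], [v_1,v_2,v_3]

so the chain groups are C_0 ≅ Z^4, C_1 ≅ Z^6, C_2 ≅ Z^4.

The boundary map ∂_1: C_1 → C_0 is given by ∂[p,q] = [q] − [p]. For instance
  ∂[v_0,v_1] = [v_1] − [v_0].
The resulting 4×6 matrix has rank 3, and its Smith normal form has invariant factors (1,1,1).

∂_2: C_2 → C_1 maps a triangle to the signed sum of its edges. For instance
  ∂[v_0,v_2,v_3] = [v_2,v_3] − [v_0,v_3] + [v_0,v_2],
  ∂[v_1,v_2,v_3] = [v_2,v_3] − [v_1,v_3] + [v_1,v_2].
The resulting 6×4 matrix has rank 3, and its Smith normal form has invariant factors (1,1,1).

Computing H_k = (kernel of ∂_k) / (image of ∂_{k+1}):

  H_2: rank ker ∂_2 − rank ∂_3 = (4 − 3) − 0 = 1, and there is no ∂_3, so H_2 ≅ Z.

H_2 ≅ Z.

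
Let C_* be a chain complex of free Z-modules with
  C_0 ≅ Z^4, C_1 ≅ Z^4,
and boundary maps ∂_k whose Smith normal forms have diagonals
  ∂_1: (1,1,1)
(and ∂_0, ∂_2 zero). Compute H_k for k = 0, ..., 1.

H_0 ≅ Z,  H_1 ≅ Z.

H_0: b_0 = 4 − 0 − 3 = 1; torsion from ∂_1 factors > 1: none. So H_0 ≅ Z.
H_1: b_1 = 4 − 3 − 0 = 1; torsion from ∂_2 factors > 1: none. So H_1 ≅ Z.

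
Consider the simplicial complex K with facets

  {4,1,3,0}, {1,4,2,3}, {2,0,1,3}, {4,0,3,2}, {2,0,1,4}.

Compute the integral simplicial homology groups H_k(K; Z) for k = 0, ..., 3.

H_0 ≅ Z,  H_1 = 0,  H_2 = 0,  H_3 ≅ Z.

We work with the vertex ordering 0 < 1 < 2 < 3 < 4. The simplices of K, each written with vertices in increasing order, are:

  0-simplices (5): [0], [1], [2], [3], [4]
  1-simplices (10): [0,1], [0,2], [0,3], [0,4], [1,2], [1,3], [1,4], [2,3], [2,4], [3,4]
  2-simplices (10): [0,1,2], [0,1,3], [0,1,4], [0,2,3], [0,2,4], [0,3,4], [1,2,3], [1,2,4], [1,3,4], [2,3,4]
  3-simplices (5): [0,1,2,3], [0,1,2,4], [0,1,3,4], [0,2,3,4], [1,2,3,4]

so the chain groups are C_0 ≅ Z^5, C_1 ≅ Z^10, C_2 ≅ Z^10, C_3 ≅ Z^5.

The boundary map ∂_1: C_1 → C_0 sends each edge [p,q] (with p < q) to q − p. For instance
  ∂[1,2] = [2] − [1].
As a 5×10 matrix over Z this has rank 4, with invariant factors (1,1,1,1).

∂_2: C_2 → C_1 acts by ∂[p,q,r] = [q,r] − [p,r] + [p,q]. For instance
  ∂[0,2,3] = [2,3] − [0,3] + [0,2],
  ∂[1,3,4] = [3,4] − [1,4] + [1,3].
The 10×10 boundary matrix has rank 6 and Smith normal form diag(1,1,1,1,1,1).

The boundary map ∂_3: C_3 → C_2 sends each 3-simplex σ to the alternating sum Σ_i (−1)^i (σ with its i-th vertex removed). For instance
  ∂[0,1,2,4] = [1,2,4] − [0,2,4] + [0,1,4] − [0,1,2],
  ∂[0,1,2,3] = [1,2,3] − [0,2,3] + [0,1,3] − [0,1,2].
As a 10×5 matrix over Z this has rank 4, with invariant factors (1,1,1,1).

Reading off H_k = ker ∂_k / im ∂_{k+1}:

  H_0: rank C_0 − rank ∂_1 = 5 − 4 = 1, and the invariant factors of ∂_1 are all 1, so H_0 = Z.
  H_1: rank ker ∂_1 − rank ∂_2 = (10 − 4) − 6 = 0, and the invariant factors of ∂_2 are all 1, so H_1 = 0.
  H_2: rank ker ∂_2 − rank ∂_3 = (10 − 6) − 4 = 0, and the invariant factors of ∂_3 are all 1, so H_2 = 0.
  H_3: rank ker ∂_3 − rank ∂_4 = (5 − 4) − 0 = 1, and there is no ∂_4, so H_3 = Z.

As a check, the Euler characteristic is 5 − 10 + 10 − 5 = 0, which agrees with 1 − 0 + 0 − 1 = 0.
(K is a triangulation of the 3-sphere S^3.)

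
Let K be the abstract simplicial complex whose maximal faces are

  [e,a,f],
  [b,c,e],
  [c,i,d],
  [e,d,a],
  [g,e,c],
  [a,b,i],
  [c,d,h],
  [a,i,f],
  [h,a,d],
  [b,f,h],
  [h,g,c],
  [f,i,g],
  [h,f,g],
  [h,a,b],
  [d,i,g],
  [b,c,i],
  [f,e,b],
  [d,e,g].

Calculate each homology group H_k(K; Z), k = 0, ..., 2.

H_0 ≅ Z,  H_1 ≅ Z ⊕ Z_2,  H_2 = 0.

We work with the vertex ordering a < b < c < d < e < f < g < h < i. The simplices of K, each written with vertices in increasing order, are:

  0-simplices (9): a, b, c, d, e, f, g, h, i
  1-simplices (27): ab, ad, ae, af, ah, ai, bc, be, bf, bh, bi, cd, ce, cg, ch, ci, de, dg, dh, di, ef, eg, fg, fh, fi, gh, gi
  2-simplices (18): abh, abi, ade, adh, aef, afi, bce, bci, bef, bfh, cdh, cdi, ceg, cgh, deg, dgi, fgh, fgi

so the chain groups are C_0 ≅ Z^9, C_1 ≅ Z^27, C_2 ≅ Z^18.

∂_1: C_1 → C_0 is given by ∂[p,q] = [q] − [p].
This gives a 9×27 integer matrix of rank 8; reducing to Smith normal form yields diagonal entries (1,1,1,1,1,1,1,1).

The boundary map ∂_2: C_2 → C_1 acts by ∂[p,q,r] = [q,r] − [p,r] + [p,q]. For instance
  ∂deg = eg − dg + de,
  ∂cgh = gh − ch + cg.
This gives a 27×18 integer matrix of rank 18; reducing to Smith normal form yields diagonal entries (1,1,1,1,1,1,1,1,1,1,1,1,1,1,1,1,1,2).

From H_k ≅ ker(∂_k) / im(∂_{k+1}) we obtain:

  H_0: rank C_0 − rank ∂_1 = 9 − 8 = 1, and the invariant factors of ∂_1 are all 1, so H_0 = Z.
  H_1: rank ker ∂_1 − rank ∂_2 = (27 − 8) − 18 = 1, and ∂_2 has invariant factor 2 > 1, so H_1 = Z ⊕ Z_2.
  H_2: rank ker ∂_2 − rank ∂_3 = (18 − 18) − 0 = 0, and there is no ∂_3, so H_2 = 0.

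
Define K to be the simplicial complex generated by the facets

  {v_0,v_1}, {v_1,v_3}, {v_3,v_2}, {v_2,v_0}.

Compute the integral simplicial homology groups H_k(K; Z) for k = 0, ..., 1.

H_0 ≅ Z,  H_1 ≅ Z.

Take the total order v_0 < v_1 < v_2 < v_3 on the vertex set. Then K (dimension 1) consists of the simplices:

  0-simplices (4): [v_0], [v_1], [v_2], [v_3]
  1-simplices (4): [v_0,v_1], [v_0,v_2], [v_1,v_3], [v_2,v_3]

Hence C_0 ≅ Z^4, C_1 ≅ Z^4.

The boundary map ∂_1: C_1 → C_0 maps an edge to its endpoints' difference, ∂[p,q] = q − p. For instance
  ∂[v_0,v_2] = [v_2] − [v_0].
As a 4×4 matrix over Z this has rank 3, with invariant factors (1,1,1).

Computing H_k = (kernel of ∂_k) / (image of ∂_{k+1}):

  H_0: rank C_0 − rank ∂_1 = 4 − 3 = 1, and the invariant factors of ∂_1 are all 1, so H_0 = Z.
  H_1: rank ker ∂_1 − rank ∂_2 = (4 − 3) − 0 = 1, and there is no ∂_2, so H_1 = Z.

As a check, the Euler characteristic is 4 − 4 = 0, which agrees with 1 − 1 = 0.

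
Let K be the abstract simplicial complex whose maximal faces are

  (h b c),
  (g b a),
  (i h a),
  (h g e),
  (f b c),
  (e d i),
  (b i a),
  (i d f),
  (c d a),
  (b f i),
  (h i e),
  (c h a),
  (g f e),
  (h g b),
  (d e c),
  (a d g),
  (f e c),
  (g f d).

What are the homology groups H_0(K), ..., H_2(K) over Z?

H_0 ≅ Z,  H_1 ≅ Z ⊕ Z/2,  H_2 = 0.

K has 9 vertices, 27 edges, 18 triangles.
rank ∂_0 = 0, rank ∂_1 = 8 ⇒ b_0 = 9 − 0 − 8 = 1; all invariant factors of ∂_1 are 1 so no torsion. So H_0 ≅ Z.
rank ∂_1 = 8, rank ∂_2 = 18 ⇒ b_1 = 27 − 8 − 18 = 1; ∂_2 has invariant factor(s) [2] giving torsion. So H_1 ≅ Z ⊕ Z/2.
rank ∂_2 = 18, rank ∂_3 = 0 ⇒ b_2 = 18 − 18 − 0 = 0. So H_2 ≅ 0.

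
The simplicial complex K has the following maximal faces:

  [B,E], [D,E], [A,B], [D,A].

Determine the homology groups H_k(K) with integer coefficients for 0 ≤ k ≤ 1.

H_0 ≅ Z,  H_1 ≅ Z.

We work with the vertex ordering A < B < D < E. The simplices of K, each written with vertices in increasing order, are:

  0-simplices (4): A, B, D, E
  1-simplices (4): AB, AD, BE, DE

Hence C_0 ≅ Z^4, C_1 ≅ Z^4.

The boundary map ∂_1: C_1 → C_0 sends each edge [p,q] (with p < q) to q − p. For instance
  ∂DE = E − D.
This gives a 4×4 integer matrix of rank 3; reducing to Smith normal form yields diagonal entries (1,1,1).

Reading off H_k = ker ∂_k / im ∂_{k+1}:

  H_0: rank C_0 − rank ∂_1 = 4 − 3 = 1, and the invariant factors of ∂_1 are all 1, so H_0 ≅ Z.
  H_1: rank ker ∂_1 − rank ∂_2 = (4 − 3) − 0 = 1, and there is no ∂_2, so H_1 ≅ Z.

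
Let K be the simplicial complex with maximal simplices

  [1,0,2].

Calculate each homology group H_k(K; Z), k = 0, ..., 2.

We work with the vertex ordering 0 < 1 < 2. The simplices of K, each written with vertices in increasing order, are:

  0-simplices (3): [0], [1], [2]
  1-simplices (3): [0,1], [0,2], [1,2]
  2-simplices (1): [0,1,2]

so the chain groups are C_0 ≅ Z^3, C_1 ≅ Z^3, C_2 ≅ Z^1.

∂_1: C_1 → C_0 maps an edge to its endpoints' difference, ∂[p,q] = q − p.
The 3×3 boundary matrix has rank 2 and Smith normal form diag(1,1).

∂_2: C_2 → C_1 acts by ∂[p,q,r] = [q,r] − [p,r] + [p,q]. For instance
  ∂[0,1,2] = [1,2] − [0,2] + [0,1].
The 3×1 boundary matrix has rank 1 and Smith normal form diag(1).

Now H_k = ker ∂_k / im ∂_{k+1}, so:

  H_0: rank C_0 − rank ∂_1 = 3 − 2 = 1, and the invariant factors of ∂_1 are all 1, so H_0 ≅ Z.
  H_1: rank ker ∂_1 − rank ∂_2 = (3 − 2) − 1 = 0, and the invariant factors of ∂_2 are all 1, so H_1 ≅ 0.
  H_2: rank ker ∂_2 − rank ∂_3 = (1 − 1) − 0 = 0, and there is no ∂_3, so H_2 ≅ 0.

As a check, the Euler characteristic is 3 − 3 + 1 = 1, which agrees with 1 − 0 + 0 = 1.

H_0 = Z,  H_1 = 0,  H_2 = 0.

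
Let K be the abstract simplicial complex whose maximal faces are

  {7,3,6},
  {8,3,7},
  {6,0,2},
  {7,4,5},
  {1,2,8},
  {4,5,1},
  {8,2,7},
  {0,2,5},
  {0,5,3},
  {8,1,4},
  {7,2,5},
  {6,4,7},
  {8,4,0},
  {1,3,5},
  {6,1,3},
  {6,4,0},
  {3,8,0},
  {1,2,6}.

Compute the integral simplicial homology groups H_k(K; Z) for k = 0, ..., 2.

H_0 ≅ Z,  H_1 ≅ Z^2,  H_2 ≅ Z.

Take the total order 0 < 1 < 2 < 3 < 4 < 5 < 6 < 7 < 8 on the vertex set. Then K (dimension 2) consists of the simplices:

  0-simplices (9): [0], [1], [2], [3], [4], [5], [6], [7], [8]
  1-simplices (27): (27 of them)
  2-simplices (18): [0,2,5], [0,2,6], [0,3,5], [0,3,8], [0,4,6], [0,4,8], [1,2,6], [1,2,8], [1,3,5], [1,3,6], [1,4,5], [1,4,8], [2,5,7], [2,7,8], [3,6,7], [3,7,8], [4,5,7], [4,6,7]

so the chain groups are C_0 ≅ Z^9, C_1 ≅ Z^27, C_2 ≅ Z^18.

Boundary ∂_1: C_1 → C_0 sends each edge [p,q] (with p < q) to q − p. For instance
  ∂[1,5] = [5] − [1].
The resulting 9×27 matrix has rank 8, and its Smith normal form has invariant factors (1,1,1,1,1,1,1,1).

The boundary map ∂_2: C_2 → C_1 sends each 2-simplex [p,q,r] to [q,r] − [p,r] + [p,q]. For instance
  ∂[2,7,8] = [7,8] − [2,8] + [2,7],
  ∂[1,4,5] = [4,5] − [1,5] + [1,4].
The 27×18 boundary matrix has rank 17 and Smith normal form diag(1,1,1,1,1,1,1,1,1,1,1,1,1,1,1,1,1).

Reading off H_k = ker ∂_k / im ∂_{k+1}:

  H_0: rank C_0 − rank ∂_1 = 9 − 8 = 1, and the invariant factors of ∂_1 are all 1, so H_0 ≅ Z.
  H_1: rank ker ∂_1 − rank ∂_2 = (27 − 8) − 17 = 2, and the invariant factors of ∂_2 are all 1, so H_1 ≅ Z^2.
  H_2: rank ker ∂_2 − rank ∂_3 = (18 − 17) − 0 = 1, and there is no ∂_3, so H_2 ≅ Z.

As a check, the Euler characteristic is 9 − 27 + 18 = 0, which agrees with 1 − 2 + 1 = 0.
(K is a triangulation of the torus T^2.)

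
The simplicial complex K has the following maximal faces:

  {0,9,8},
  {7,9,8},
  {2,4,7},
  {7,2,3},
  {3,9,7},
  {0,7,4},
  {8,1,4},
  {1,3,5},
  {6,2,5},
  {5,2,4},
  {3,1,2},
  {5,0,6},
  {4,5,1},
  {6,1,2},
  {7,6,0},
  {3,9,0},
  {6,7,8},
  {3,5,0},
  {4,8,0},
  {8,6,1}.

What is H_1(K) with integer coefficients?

H_1 ≅ Z ⊕ Z/2.

Order the vertices as 0 < 1 < 2 < 3 < 4 < 5 < 6 < 7 < 8 < 9. Listing each simplex with vertices in this order, K has dimension 2 with simplices:

  0-simplices (10): [0], [1], [2], [3], [4], [5], [6], [7], [8], [9]
  1-simplices (30): (30 of them)
  2-simplices (20): (20 of them)

so the chain groups are C_0 ≅ Z^10, C_1 ≅ Z^30, C_2 ≅ Z^20.

The boundary map ∂_1: C_1 → C_0 is given by ∂[p,q] = [q] − [p].
As a 10×30 matrix over Z this has rank 9, with invariant factors (1,1,1,1,1,1,1,1,1).

The boundary map ∂_2: C_2 → C_1 maps a triangle to the signed sum of its edges. For instance
  ∂[2,4,5] = [4,5] − [2,5] + [2,4],
  ∂[0,4,8] = [4,8] − [0,8] + [0,4].
The 30×20 boundary matrix has rank 20 and Smith normal form diag(1,1,1,1,1,1,1,1,1,1,1,1,1,1,1,1,1,1,1,2).

Reading off H_k = ker ∂_k / im ∂_{k+1}:

  H_1: rank ker ∂_1 − rank ∂_2 = (30 − 9) − 20 = 1, and ∂_2 has invariant factor 2 > 1, so H_1 = Z ⊕ Z/2.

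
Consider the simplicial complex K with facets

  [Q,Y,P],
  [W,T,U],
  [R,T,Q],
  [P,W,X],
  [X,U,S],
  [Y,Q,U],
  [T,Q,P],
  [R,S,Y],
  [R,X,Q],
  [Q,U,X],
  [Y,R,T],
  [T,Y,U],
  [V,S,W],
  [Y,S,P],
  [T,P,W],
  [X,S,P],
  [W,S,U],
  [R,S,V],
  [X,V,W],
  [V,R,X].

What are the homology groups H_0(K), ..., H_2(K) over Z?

Fix the vertex order P < Q < R < S < T < U < V < W < X < Y and write every simplex with vertices in increasing order. Then dim K = 2 and the simplices of K are:

  0-simplices (10): P, Q, R, S, T, U, V, W, X, Y
  1-simplices (30): PQ, PS, PT, PW, PX, PY, QR, QT, QU, QX, QY, RS, RT, RV, RX, RY, SU, SV, SW, SX, SY, TU, TW, TY, UW, UX, UY, VW, VX, WX
  2-simplices (20): PQT, PQY, PSX, PSY, PTW, PWX, QRT, QRX, QUX, QUY, RSV, RSY, RTY, RVX, SUW, SUX, SVW, TUW, TUY, VWX

Hence C_0 ≅ Z^10, C_1 ≅ Z^30, C_2 ≅ Z^20.

The boundary map ∂_1: C_1 → C_0 is given by ∂[p,q] = [q] − [p].
The resulting 10×30 matrix has rank 9, and its Smith normal form has invariant factors (1,1,1,1,1,1,1,1,1).

The boundary map ∂_2: C_2 → C_1 maps a triangle to the signed sum of its edges. For instance
  ∂QUY = UY − QY + QU,
  ∂TUW = UW − TW + TU.
As a 30×20 matrix over Z this has rank 20, with invariant factors (1,1,1,1,1,1,1,1,1,1,1,1,1,1,1,1,1,1,1,2).

Reading off H_k = ker ∂_k / im ∂_{k+1}:

  H_0: rank C_0 − rank ∂_1 = 10 − 9 = 1, and the invariant factors of ∂_1 are all 1, so H_0 = Z.
  H_1: rank ker ∂_1 − rank ∂_2 = (30 − 9) − 20 = 1, and ∂_2 has invariant factor 2 > 1, so H_1 = Z ⊕ Z/2.
  H_2: rank ker ∂_2 − rank ∂_3 = (20 − 20) − 0 = 0, and there is no ∂_3, so H_2 = 0.

As a check, the Euler characteristic is 10 − 30 + 20 = 0, which agrees with 1 − 1 + 0 = 0.

H_0 = Z,  H_1 = Z ⊕ Z/2,  H_2 = 0.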